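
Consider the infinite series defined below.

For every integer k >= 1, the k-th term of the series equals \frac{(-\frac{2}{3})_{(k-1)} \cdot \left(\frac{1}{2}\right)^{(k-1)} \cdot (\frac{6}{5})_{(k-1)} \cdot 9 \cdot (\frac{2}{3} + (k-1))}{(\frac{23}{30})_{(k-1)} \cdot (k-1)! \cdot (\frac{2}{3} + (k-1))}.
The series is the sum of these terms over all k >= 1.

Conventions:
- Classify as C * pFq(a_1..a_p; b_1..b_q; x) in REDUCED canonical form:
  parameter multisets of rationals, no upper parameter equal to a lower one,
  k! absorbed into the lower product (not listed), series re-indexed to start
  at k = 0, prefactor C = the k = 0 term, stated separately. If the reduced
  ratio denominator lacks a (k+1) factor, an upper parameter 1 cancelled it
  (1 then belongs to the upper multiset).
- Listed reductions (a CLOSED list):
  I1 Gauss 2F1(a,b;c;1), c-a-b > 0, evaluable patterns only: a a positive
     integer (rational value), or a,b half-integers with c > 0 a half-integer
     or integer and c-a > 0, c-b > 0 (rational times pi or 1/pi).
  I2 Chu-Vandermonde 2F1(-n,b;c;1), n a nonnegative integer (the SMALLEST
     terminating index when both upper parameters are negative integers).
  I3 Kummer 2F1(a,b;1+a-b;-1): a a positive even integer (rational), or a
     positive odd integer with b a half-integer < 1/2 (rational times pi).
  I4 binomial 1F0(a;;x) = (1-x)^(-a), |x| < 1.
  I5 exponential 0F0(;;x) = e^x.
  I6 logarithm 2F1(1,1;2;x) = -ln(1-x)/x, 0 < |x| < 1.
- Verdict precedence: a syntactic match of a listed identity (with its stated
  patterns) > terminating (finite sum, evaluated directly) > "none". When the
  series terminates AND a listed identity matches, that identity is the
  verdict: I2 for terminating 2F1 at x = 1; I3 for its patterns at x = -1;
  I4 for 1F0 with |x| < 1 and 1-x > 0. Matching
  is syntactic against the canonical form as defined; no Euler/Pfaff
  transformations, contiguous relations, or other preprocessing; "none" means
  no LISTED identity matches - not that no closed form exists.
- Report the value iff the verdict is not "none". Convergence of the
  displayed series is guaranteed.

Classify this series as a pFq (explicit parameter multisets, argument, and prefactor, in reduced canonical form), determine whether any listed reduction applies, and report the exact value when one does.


Reduced: x = \frac{1}{2}, 2F1, upper = {-\frac{2}{3}, \frac{6}{5}}, lower = {\frac{23}{30}}, C = 9. Verdict: none (x = \frac{1}{2}): each listed identity misses the multisets {-\frac{2}{3}, \frac{6}{5}} ; {\frac{23}{30}}.

Key step: t_0 being 9, striking the common factor k + 2/3 reduces the term (prefactor 9).
Adjacent-term ratio: r(k) = \frac{1}{2} * (k-\frac{2}{3}) (k+\frac{6}{5}) / [(k+\frac{23}{30}) (k+1)] - poly over poly, x = \frac{1}{2} from leading terms; C = 9 at k = 0.


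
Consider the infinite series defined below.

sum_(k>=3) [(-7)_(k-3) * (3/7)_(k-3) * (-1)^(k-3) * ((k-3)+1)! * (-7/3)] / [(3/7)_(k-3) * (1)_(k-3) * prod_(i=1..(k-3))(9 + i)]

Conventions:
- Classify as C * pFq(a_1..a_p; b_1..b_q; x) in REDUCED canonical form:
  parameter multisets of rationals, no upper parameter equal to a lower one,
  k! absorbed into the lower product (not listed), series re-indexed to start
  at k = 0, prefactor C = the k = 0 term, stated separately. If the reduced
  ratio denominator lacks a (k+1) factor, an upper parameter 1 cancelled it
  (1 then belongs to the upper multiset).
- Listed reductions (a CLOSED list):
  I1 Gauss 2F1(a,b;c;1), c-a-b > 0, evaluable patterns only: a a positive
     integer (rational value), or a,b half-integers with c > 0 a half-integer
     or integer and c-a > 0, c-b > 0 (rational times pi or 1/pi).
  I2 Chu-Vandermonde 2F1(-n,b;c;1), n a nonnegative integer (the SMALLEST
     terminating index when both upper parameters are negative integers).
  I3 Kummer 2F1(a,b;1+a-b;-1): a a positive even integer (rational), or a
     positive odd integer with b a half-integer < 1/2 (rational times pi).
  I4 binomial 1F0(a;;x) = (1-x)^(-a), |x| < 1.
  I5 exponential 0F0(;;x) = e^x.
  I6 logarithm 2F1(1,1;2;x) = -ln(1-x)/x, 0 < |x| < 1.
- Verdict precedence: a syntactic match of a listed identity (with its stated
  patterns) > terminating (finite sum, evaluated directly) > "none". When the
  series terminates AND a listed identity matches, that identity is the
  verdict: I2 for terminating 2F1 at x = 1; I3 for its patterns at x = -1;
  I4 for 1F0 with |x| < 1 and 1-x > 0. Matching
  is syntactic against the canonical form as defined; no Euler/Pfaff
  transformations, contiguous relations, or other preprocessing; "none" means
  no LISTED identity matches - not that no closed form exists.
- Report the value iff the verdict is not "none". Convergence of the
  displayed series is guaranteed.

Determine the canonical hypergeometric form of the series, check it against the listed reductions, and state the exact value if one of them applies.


Classification (C = -7/3): 2F1 with upper {-7, 2}, lower {10}, argument x = -1. Verdict: Kummer (I3) fires (x = -1; c = 10 equals 1+a-b for upper {-7, 2}: listed pattern). Sum: -21/2.

Key observation: t_0 being -7/3, the parameter 3/7 appears in both the upper and lower lists and cancels.
Consecutive-term ratio: r(k) = (-1) * (k-7) (k+2) / [(k+10) (k+1)] - rational; roots negated = parameters, x = (-1), C = -7/3.


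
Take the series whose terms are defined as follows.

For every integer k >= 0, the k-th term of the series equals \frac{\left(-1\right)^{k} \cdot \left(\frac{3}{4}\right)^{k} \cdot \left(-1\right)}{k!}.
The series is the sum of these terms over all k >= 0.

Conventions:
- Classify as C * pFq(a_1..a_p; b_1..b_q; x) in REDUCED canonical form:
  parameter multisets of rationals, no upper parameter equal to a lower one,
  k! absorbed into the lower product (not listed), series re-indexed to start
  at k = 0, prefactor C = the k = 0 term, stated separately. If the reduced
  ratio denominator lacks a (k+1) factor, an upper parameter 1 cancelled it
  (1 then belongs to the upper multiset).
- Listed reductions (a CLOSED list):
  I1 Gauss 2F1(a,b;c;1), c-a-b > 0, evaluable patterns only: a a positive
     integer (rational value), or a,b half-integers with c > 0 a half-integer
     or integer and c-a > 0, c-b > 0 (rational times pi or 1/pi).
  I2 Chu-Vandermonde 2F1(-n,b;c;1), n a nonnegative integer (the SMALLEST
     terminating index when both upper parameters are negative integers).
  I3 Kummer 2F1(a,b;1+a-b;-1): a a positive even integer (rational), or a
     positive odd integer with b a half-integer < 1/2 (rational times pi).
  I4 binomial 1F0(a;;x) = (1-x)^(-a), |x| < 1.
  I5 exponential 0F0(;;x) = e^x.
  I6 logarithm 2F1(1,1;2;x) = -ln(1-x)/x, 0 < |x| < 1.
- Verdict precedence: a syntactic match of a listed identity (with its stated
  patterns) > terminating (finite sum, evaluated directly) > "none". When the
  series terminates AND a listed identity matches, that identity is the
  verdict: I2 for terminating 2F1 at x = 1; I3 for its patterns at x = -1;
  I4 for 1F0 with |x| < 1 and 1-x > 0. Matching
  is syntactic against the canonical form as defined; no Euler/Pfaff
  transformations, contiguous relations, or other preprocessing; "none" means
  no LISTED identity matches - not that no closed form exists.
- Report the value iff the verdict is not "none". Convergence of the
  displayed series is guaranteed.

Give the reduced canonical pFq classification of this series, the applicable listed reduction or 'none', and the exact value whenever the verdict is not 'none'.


This is -1 * 0F0(-; -; -\frac{3}{4}) in reduced canonical form. Verdict: the I5 exponential reduction matches (the 0F0 exponential series at x = -\frac{3}{4}). Sum: \left(-1\right) \cdot e^{-\frac{3}{4}}.

The tell: t_0 = -1 here, and the (-1)^k factor (prefactor -1) folds into the argument's sign.
Step ratio: r(k) = -\frac{3}{4} * 1 / [(k+1)] - rational in k. x = -\frac{3}{4}; t_0 = -1; negate the roots.


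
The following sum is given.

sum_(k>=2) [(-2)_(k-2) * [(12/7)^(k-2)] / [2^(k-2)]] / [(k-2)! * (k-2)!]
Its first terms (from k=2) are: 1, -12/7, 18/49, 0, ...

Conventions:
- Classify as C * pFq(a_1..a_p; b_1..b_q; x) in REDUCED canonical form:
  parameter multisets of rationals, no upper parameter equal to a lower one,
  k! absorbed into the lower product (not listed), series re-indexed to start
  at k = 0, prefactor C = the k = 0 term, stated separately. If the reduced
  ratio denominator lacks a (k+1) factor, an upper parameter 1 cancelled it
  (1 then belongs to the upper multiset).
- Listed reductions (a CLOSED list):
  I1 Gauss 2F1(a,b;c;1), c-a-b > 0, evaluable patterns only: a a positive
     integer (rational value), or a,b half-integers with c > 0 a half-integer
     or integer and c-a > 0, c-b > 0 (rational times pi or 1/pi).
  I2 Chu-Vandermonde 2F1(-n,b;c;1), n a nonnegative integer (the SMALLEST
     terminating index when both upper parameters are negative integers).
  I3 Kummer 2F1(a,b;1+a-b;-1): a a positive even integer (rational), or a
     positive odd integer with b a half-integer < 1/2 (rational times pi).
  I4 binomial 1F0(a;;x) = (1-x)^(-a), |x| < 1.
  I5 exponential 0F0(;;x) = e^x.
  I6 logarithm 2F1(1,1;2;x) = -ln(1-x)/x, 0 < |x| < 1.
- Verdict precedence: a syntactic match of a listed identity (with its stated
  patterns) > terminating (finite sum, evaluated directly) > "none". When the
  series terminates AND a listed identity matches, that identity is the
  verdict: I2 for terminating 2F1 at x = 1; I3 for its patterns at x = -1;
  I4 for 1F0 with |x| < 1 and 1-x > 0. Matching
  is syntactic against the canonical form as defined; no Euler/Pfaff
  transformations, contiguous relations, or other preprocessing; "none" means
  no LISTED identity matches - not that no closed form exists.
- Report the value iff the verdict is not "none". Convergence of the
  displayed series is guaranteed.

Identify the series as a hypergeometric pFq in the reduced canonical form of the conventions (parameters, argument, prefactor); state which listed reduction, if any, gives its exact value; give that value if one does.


At argument 6/7: a 1F1 with upper {-2}, lower {1}, scaled by C = 1. Verdict: terminating - the sum ends at index 2 because -2 is a negative integer; exact evaluation follows. Hence: -17/49.

Structural cue: with t_0 = 1, the two k-th powers (prefactor 1) combine into one argument.
Consecutive-term ratio: r(k) = (6/7) * (k-2) / [(k+1) (k+1)] - rational in k. x = (6/7); t_0 = 1; negate the roots.


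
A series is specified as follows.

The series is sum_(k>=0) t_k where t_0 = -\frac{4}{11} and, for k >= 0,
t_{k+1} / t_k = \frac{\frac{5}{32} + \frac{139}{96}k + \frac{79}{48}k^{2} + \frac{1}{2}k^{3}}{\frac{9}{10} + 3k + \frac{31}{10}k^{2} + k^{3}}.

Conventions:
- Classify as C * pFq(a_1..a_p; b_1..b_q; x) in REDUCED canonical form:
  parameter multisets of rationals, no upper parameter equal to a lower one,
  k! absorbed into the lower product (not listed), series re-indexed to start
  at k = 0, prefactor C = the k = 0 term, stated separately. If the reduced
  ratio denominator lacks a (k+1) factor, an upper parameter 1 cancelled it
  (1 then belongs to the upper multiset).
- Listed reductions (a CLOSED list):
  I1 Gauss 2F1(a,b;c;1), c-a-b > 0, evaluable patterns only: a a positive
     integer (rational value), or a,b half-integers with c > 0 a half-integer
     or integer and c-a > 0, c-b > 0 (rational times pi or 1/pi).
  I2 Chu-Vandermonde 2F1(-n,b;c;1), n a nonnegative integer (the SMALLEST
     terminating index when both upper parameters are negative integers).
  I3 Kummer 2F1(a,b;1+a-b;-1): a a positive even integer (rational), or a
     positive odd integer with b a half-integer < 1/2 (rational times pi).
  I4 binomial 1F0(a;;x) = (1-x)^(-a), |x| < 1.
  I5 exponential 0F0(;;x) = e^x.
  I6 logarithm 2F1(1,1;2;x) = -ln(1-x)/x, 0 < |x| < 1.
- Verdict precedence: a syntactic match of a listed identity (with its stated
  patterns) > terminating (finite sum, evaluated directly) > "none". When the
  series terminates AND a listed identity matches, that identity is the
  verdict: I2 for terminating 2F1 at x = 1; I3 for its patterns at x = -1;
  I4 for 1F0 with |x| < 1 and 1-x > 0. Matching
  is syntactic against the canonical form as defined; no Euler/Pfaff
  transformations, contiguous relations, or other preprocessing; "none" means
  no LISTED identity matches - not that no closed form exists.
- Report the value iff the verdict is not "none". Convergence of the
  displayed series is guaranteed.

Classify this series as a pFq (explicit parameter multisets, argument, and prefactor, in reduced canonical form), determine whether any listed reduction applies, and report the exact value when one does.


Prefactor -\frac{4}{11}, argument \frac{1}{2}: 2F1 with upper {\frac{1}{8}, \frac{5}{3}} over lower {\frac{3}{5}}. Verdict: none - at argument \frac{1}{2} the multisets {\frac{1}{8}, \frac{5}{3}} ; {\frac{3}{5}} match no listed identity.

The tell: t_0 being -\frac{4}{11}, roots of the ratio polynomials (C = -4/11, x = 1/2) are the negated parameters.
Consecutive-term ratio: r(k) = \frac{1}{2} * (k+\frac{1}{8}) (k+\frac{5}{3}) / [(k+\frac{3}{5}) (k+1)] - rational in k, leading ratio \frac{1}{2}; with t_0 = -\frac{4}{11}, classification follows.


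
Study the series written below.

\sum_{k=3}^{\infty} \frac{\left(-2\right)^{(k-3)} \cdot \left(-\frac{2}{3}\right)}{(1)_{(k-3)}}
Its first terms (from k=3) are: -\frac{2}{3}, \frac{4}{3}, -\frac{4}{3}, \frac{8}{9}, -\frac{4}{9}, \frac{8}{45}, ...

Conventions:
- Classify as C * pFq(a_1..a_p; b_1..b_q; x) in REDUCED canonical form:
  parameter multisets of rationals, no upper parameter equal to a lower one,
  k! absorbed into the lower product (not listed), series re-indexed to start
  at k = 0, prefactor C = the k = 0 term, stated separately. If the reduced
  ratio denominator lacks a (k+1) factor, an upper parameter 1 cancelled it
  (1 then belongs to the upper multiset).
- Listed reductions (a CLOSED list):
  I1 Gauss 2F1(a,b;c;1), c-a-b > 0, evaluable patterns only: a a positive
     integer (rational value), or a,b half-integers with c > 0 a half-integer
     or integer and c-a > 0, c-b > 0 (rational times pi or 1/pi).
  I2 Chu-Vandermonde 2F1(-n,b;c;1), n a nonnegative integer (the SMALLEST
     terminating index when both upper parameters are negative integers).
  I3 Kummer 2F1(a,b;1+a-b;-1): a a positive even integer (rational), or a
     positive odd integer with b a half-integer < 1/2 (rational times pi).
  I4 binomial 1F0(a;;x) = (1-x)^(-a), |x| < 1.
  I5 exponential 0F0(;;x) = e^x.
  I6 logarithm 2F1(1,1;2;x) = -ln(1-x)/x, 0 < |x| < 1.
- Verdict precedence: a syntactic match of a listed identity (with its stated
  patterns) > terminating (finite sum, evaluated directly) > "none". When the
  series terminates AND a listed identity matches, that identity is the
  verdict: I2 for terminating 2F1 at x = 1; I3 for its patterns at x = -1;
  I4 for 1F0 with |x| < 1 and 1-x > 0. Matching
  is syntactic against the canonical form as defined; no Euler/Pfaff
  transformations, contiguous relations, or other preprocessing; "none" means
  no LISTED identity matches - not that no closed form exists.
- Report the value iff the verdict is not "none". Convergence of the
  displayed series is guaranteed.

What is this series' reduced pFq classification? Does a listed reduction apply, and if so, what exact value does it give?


Structural cue: t_0 = -\frac{2}{3} here, and (1)_k (C = -2/3) is k! itself.
Step ratio: r(k) = -2 * 1 / [(k+1)] ; factor over Q: parameters, x = -2, and C = -\frac{2}{3}.

Prefactor -\frac{2}{3}, argument -2: 0F0 with upper {-} over lower {-}. Verdict: the I5 exponential reduction fires (the 0F0 exponential series at x = -2). Value: \left(-\frac{2}{3}\right) \cdot e^{-2}.


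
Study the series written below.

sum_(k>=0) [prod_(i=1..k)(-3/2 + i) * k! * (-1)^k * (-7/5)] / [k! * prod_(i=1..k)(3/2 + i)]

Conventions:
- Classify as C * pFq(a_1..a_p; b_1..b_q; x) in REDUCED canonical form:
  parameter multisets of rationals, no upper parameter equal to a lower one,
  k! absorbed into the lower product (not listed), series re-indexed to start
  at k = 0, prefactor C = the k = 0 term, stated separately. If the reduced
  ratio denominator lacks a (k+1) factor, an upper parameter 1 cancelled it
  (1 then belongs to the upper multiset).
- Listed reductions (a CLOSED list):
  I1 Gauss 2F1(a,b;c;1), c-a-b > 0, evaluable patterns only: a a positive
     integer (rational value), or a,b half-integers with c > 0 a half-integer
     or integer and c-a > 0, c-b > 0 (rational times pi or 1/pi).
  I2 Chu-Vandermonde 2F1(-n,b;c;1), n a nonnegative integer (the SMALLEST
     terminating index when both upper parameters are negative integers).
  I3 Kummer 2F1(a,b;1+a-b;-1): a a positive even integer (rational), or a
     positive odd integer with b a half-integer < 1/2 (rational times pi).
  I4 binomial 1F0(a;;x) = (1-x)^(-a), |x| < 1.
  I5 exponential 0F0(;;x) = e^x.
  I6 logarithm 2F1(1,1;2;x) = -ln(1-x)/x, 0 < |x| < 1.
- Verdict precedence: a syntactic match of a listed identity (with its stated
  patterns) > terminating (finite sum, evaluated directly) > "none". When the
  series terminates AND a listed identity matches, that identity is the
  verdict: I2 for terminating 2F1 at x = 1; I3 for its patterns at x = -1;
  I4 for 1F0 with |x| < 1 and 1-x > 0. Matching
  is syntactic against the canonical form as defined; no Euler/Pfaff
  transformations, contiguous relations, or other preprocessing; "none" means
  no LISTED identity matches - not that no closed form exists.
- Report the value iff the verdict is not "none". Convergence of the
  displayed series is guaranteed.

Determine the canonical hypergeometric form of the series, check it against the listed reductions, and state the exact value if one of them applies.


x = -1 here; the reduced form reads 2F1, upper {-1/2, 1}, lower {5/2}, C = -7/5. Verdict: Kummer (I3) applies (x = -1; c = 5/2 equals 1+a-b for upper {-1/2, 1}: listed pattern). Value: (-21/40) * pi.

First insight: from the first term -7/5: the running product (C = -7/5, x = -1) telescopes to a rising factorial.
Consecutive-term ratio: r(k) = (-1) * (k-1/2) (k+1) / [(k+5/2) (k+1)] - rational in k. x = (-1); t_0 = -7/5; negate the roots.


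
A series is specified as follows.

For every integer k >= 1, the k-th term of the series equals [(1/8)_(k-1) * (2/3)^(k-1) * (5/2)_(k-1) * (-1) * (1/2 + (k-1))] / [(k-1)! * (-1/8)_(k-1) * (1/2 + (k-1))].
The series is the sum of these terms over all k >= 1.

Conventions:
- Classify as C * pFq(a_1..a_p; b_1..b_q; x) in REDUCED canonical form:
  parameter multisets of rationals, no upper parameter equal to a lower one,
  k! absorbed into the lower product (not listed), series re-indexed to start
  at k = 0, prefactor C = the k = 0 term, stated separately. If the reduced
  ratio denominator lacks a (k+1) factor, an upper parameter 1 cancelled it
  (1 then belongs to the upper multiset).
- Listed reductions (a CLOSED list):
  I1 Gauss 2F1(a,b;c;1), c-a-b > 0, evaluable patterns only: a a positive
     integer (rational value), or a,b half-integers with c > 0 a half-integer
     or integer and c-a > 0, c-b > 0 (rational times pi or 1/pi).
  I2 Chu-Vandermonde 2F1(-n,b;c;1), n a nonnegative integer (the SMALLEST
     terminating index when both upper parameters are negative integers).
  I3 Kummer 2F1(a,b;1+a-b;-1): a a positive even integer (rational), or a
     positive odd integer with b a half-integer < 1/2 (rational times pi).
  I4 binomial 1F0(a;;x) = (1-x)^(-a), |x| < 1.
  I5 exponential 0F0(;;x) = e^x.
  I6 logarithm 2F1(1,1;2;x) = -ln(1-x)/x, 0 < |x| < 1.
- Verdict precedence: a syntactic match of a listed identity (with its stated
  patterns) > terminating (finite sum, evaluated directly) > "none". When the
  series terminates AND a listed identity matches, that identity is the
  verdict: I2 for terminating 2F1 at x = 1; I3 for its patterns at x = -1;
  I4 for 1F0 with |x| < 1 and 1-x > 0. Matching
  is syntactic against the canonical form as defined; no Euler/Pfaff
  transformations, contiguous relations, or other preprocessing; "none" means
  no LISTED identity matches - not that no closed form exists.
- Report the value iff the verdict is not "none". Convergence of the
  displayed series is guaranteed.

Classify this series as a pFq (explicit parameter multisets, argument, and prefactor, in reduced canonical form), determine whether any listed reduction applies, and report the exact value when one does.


With C = -1: the canonical form is 2F1(1/8, 5/2; -1/8; 2/3). Verdict: none - at argument 2/3 the multisets {1/8, 5/2} ; {-1/8} match no listed identity.

First insight: with t_0 = -1, k + 1/2 divides numerator and denominator alike; C = -1 after cancelling.
Step ratio: r(k) = (2/3) * (k+1/8) (k+5/2) / [(k-1/8) (k+1)] - rational in k, leading ratio (2/3); with t_0 = -1, classification follows.


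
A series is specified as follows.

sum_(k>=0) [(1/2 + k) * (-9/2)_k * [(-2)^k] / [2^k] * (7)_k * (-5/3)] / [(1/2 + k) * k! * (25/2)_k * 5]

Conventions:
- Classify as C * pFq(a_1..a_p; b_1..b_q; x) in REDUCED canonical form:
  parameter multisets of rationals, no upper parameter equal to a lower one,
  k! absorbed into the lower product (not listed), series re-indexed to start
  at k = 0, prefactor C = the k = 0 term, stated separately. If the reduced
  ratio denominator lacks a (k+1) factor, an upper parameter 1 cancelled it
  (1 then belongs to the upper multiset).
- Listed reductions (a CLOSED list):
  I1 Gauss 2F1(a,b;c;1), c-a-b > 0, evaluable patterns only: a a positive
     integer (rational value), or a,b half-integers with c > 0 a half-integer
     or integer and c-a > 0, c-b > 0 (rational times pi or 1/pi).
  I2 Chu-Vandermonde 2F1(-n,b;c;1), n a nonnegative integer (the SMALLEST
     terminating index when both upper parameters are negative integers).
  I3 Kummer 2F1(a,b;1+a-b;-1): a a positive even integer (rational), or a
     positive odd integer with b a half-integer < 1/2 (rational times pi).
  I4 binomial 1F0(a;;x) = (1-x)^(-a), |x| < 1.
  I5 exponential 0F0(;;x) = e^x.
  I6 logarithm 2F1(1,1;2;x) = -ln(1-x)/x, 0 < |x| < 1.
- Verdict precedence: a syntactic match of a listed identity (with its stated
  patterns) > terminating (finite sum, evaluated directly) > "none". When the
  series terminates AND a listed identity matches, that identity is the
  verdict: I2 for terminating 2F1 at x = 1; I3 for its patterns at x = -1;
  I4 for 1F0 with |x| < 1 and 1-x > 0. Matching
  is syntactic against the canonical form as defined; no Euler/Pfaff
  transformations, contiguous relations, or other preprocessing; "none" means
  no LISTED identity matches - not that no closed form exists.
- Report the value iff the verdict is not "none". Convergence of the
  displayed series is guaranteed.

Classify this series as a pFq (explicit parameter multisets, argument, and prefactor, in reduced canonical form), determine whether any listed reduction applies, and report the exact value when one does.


Classification (C = -1/3): 2F1 with upper {-9/2, 7}, lower {25/2}, argument x = -1. Verdict: this is Kummer (I3) (x = -1; c = 25/2 equals 1+a-b for upper {-9/2, 7}: listed pattern). Hence: (-111546435/134217728) * pi.

First insight: from the first term -1/3: the factor k + 1/2 cancels (top and bottom), leaving prefactor -1/3.
Ratio: r(k) = (-1) * (k-9/2) (k+7) / [(k+25/2) (k+1)] ; factor over Q: parameters, x = (-1), and C = -1/3.


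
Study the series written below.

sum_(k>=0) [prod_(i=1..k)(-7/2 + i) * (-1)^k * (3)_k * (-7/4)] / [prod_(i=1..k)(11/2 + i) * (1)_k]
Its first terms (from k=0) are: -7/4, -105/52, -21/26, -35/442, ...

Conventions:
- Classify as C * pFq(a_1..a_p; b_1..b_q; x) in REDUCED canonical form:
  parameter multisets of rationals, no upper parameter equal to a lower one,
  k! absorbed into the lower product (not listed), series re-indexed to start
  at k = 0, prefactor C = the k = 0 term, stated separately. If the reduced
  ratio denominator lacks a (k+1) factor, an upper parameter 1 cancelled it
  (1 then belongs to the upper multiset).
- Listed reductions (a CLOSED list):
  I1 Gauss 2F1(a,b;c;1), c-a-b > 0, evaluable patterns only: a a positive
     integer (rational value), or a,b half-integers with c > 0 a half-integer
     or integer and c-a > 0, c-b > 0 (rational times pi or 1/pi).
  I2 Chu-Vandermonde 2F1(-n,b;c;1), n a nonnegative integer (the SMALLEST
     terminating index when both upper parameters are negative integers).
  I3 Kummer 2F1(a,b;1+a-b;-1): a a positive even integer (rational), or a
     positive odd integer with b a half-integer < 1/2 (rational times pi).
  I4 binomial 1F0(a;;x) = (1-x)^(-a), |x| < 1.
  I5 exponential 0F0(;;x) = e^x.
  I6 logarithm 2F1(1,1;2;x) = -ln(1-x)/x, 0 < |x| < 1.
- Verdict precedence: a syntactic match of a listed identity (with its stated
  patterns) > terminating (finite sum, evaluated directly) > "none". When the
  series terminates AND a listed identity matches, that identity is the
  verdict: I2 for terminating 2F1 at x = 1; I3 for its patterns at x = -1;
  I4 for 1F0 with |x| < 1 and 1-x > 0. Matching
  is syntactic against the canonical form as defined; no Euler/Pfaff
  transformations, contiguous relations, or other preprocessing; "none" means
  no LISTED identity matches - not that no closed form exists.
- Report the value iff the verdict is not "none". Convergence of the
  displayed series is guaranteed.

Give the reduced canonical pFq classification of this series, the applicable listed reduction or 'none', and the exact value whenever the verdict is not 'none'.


The series (x = -1) is 2F1: upper {-5/2, 3}, lower {13/2}, prefactor -7/4. Verdict: the Kummer evaluation I3 matches (x = -1; c = 13/2 equals 1+a-b for upper {-5/2, 3}: listed pattern). Hence: (-24255/16384) * pi.

The tell: with t_0 = -7/4, the lower running product (C = -7/4) is a rising factorial.
Consecutive-term ratio: r(k) = (-1) * (k-5/2) (k+3) / [(k+13/2) (k+1)] - rational in k, leading ratio (-1); with t_0 = -7/4, classification follows.


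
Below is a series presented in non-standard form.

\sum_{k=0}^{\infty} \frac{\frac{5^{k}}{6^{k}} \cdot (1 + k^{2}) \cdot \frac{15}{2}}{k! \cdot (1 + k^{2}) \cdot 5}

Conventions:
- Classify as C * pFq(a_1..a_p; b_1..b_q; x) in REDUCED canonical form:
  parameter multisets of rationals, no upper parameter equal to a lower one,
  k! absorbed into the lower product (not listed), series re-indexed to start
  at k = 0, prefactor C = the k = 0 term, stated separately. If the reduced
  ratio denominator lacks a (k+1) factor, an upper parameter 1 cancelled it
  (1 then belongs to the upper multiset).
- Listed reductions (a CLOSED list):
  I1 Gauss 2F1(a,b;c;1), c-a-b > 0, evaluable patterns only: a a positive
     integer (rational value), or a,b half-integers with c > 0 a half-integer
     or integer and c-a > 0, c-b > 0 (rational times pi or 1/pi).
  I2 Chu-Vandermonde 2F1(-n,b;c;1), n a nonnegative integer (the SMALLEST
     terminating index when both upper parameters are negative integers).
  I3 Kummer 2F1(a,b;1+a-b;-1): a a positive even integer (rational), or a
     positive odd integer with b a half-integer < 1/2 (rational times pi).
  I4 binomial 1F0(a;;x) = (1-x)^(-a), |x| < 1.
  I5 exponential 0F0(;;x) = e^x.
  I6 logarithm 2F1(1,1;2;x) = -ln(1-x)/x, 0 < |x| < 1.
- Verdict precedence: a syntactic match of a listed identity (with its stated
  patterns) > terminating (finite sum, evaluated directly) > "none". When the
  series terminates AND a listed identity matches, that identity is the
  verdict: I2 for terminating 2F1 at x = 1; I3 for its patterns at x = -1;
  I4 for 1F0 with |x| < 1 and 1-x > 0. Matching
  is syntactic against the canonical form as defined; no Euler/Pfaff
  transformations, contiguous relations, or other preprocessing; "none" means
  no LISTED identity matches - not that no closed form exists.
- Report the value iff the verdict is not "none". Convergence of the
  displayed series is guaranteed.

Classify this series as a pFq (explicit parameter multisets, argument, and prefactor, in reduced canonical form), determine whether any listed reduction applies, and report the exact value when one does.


x = \frac{5}{6} here; the reduced form reads 0F0, upper {-}, lower {-}, C = \frac{3}{2}. Verdict at x = \frac{5}{6}: the exponential series (I5) matches (the 0F0 exponential series at x = \frac{5}{6}). Sum: \frac{3}{2} \cdot e^{\frac{5}{6}}.

Key step: t_0 being \frac{3}{2}, the factor k^2 + 1 cancels (top and bottom), leaving C = 3/2, x = 5/6.
Step ratio: r(k) = \frac{5}{6} * 1 / [(k+1)] ; factor over Q: parameters, x = \frac{5}{6}, and C = \frac{3}{2}.


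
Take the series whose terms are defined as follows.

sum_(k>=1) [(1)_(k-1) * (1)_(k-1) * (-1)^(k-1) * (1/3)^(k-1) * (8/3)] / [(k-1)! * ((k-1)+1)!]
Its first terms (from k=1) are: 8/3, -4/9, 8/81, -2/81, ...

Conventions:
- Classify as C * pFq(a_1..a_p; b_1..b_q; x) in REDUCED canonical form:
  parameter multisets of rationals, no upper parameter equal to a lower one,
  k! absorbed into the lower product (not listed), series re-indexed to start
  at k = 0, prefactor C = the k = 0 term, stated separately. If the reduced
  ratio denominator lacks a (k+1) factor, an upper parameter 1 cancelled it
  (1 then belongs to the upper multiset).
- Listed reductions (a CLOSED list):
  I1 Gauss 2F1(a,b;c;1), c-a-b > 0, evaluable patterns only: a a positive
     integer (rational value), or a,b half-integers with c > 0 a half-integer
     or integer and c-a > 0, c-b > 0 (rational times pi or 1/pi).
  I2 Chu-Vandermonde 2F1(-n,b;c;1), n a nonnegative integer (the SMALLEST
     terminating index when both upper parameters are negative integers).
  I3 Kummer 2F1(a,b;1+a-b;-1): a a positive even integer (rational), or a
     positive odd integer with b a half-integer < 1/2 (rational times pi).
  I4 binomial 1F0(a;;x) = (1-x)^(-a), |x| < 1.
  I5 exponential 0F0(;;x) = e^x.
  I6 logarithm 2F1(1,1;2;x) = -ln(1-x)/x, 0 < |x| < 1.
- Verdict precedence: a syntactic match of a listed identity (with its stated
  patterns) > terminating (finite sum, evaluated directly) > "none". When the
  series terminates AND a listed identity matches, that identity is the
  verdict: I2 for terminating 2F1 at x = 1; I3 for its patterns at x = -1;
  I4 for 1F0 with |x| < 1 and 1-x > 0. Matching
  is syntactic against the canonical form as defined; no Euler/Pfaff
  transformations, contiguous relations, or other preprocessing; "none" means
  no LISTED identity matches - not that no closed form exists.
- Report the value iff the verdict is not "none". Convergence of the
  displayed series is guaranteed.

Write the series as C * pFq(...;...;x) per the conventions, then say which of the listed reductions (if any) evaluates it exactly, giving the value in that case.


Canonical form: C = 8/3 times 2F1 with upper {1, 1}, lower {2}, x = -1/3. Verdict: the I6 logarithm reduction matches (the logarithm: parameters (1,1;2), x = -1/3). Its exact value is 8 * ln(4/3).

The tell: from the first term 8/3: the (-1)^k factor (C = 8/3) folds into the argument's sign.
Step ratio: r(k) = (-1/3) * (k+1) (k+1) / [(k+2) (k+1)] - rational; roots negated = parameters, x = (-1/3), C = 8/3.


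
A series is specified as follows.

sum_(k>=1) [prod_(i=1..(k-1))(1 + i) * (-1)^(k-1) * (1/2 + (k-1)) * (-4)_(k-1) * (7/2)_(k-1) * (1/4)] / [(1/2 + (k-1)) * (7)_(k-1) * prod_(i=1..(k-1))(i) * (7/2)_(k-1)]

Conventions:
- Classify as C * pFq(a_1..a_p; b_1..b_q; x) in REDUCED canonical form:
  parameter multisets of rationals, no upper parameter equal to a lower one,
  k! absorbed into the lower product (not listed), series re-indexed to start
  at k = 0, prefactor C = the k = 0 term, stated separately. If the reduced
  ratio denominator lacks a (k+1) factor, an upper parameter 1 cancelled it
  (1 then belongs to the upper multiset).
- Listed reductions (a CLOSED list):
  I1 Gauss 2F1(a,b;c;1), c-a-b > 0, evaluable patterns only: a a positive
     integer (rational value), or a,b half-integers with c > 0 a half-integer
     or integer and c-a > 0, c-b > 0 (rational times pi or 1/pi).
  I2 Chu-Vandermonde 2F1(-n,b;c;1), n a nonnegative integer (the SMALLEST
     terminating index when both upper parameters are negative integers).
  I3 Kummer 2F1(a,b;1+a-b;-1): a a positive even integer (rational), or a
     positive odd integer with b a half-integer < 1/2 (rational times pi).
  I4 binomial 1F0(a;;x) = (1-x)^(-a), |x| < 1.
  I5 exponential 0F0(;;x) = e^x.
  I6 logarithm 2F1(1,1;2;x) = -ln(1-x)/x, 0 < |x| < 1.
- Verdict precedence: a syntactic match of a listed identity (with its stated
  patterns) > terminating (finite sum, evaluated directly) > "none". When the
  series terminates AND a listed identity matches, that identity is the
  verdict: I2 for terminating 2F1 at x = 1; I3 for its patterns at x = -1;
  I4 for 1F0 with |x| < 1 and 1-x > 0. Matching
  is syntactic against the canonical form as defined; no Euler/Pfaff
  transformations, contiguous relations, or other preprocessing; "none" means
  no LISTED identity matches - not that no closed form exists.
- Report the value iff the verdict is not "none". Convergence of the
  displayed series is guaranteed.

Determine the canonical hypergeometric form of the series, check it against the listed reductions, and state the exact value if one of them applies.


Classification (C = 1/4): 2F1 with upper {-4, 2}, lower {7}, argument x = -1. Verdict: Kummer's theorem (I3) fires (x = -1; c = 7 equals 1+a-b for upper {-4, 2}: listed pattern). Hence: 3/4.

Structural cue: t_0 = 1/4 here, and the product of the first k integers (C = 1/4) is k!.
Consecutive-term ratio: r(k) = (-1) * (k-4) (k+2) / [(k+7) (k+1)] - rational in k. x = (-1); t_0 = 1/4; negate the roots.


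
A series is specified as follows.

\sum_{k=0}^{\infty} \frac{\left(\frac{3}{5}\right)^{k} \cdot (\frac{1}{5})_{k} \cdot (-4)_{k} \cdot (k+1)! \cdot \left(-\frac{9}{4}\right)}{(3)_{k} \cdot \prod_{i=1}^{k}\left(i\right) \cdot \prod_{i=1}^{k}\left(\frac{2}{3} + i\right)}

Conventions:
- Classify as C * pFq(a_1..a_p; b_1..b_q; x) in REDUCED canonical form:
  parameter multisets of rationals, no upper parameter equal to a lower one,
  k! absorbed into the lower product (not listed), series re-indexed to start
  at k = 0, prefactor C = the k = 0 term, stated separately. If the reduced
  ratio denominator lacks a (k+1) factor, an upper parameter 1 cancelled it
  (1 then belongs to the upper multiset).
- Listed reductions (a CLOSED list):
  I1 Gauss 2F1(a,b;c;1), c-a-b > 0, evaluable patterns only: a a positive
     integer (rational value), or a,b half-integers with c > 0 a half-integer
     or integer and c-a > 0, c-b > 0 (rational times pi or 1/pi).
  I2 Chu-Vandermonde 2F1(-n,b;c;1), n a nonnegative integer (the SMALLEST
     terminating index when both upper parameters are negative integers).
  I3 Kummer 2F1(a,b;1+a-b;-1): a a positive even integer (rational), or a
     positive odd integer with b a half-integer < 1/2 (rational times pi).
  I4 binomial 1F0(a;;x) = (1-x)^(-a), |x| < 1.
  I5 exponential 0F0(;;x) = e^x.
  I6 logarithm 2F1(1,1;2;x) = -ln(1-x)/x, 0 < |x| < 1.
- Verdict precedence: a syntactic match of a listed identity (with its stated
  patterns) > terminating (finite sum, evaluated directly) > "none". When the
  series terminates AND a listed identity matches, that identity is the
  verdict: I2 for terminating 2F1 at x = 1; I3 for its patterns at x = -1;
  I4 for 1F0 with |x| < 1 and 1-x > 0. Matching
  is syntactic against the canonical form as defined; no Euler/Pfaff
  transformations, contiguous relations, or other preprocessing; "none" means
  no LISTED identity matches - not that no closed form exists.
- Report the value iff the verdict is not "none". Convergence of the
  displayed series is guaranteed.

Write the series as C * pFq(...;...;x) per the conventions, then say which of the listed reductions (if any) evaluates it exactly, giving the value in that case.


Classification (C = -\frac{9}{4}): 3F2 with upper {-4, \frac{1}{5}, 2}, lower {\frac{5}{3}, 3}, argument x = \frac{3}{5}. Verdict: terminating - upper -4 stops the sum at k = 4; the 5 terms are added exactly. Value: -\frac{421353027}{218750000}.

First insight: x = \frac{3}{5} and the lower running product (prefactor -9/4) is a rising factorial.
Consecutive-term ratio: r(k) = \frac{3}{5} * (k-4) (k+\frac{1}{5}) (k+2) / [(k+\frac{5}{3}) (k+3) (k+1)] - rational in k. x = \frac{3}{5}; t_0 = -\frac{9}{4}; negate the roots.


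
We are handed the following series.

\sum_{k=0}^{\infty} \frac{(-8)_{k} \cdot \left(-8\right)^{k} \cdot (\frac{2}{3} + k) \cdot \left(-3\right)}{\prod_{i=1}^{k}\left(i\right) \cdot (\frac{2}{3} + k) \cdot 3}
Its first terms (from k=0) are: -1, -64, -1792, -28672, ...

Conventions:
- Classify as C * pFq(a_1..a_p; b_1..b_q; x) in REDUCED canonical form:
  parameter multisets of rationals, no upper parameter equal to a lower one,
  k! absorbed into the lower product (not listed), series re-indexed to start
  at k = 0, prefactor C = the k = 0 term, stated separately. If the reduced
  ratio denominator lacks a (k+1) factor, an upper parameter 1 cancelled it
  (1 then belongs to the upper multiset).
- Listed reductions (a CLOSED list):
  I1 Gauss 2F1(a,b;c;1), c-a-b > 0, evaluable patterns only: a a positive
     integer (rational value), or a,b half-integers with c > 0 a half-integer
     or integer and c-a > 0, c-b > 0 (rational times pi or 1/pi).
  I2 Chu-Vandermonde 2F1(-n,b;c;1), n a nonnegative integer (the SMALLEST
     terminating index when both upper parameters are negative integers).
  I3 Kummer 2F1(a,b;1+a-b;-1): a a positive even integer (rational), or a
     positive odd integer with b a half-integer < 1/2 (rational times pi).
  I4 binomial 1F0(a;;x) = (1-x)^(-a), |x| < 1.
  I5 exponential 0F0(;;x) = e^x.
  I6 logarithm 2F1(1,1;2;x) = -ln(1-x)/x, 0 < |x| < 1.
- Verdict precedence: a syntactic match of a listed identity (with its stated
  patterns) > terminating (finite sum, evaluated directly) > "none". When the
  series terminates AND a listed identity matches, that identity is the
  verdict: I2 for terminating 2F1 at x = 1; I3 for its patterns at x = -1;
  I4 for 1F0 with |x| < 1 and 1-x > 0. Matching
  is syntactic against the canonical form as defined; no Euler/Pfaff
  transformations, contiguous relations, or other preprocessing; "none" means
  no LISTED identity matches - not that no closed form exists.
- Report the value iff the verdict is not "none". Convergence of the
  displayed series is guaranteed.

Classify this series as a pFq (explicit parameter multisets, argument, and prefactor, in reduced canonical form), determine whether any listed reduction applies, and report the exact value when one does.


Prefactor -1, argument -8: 1F0 with upper {-8} over lower {-}. Verdict: terminating - no listed pattern fits, but -8 in the upper list cuts the series at k = 8; direct evaluation. Sum: -43046721.

The tell: from the first term -1: k + 2/3 divides numerator and denominator alike; C = -1, x = -8 after cancelling.
Ratio: r(k) = -8 * (k-8) / [(k+1)] ; factor over Q: parameters, x = -8, and C = -1.


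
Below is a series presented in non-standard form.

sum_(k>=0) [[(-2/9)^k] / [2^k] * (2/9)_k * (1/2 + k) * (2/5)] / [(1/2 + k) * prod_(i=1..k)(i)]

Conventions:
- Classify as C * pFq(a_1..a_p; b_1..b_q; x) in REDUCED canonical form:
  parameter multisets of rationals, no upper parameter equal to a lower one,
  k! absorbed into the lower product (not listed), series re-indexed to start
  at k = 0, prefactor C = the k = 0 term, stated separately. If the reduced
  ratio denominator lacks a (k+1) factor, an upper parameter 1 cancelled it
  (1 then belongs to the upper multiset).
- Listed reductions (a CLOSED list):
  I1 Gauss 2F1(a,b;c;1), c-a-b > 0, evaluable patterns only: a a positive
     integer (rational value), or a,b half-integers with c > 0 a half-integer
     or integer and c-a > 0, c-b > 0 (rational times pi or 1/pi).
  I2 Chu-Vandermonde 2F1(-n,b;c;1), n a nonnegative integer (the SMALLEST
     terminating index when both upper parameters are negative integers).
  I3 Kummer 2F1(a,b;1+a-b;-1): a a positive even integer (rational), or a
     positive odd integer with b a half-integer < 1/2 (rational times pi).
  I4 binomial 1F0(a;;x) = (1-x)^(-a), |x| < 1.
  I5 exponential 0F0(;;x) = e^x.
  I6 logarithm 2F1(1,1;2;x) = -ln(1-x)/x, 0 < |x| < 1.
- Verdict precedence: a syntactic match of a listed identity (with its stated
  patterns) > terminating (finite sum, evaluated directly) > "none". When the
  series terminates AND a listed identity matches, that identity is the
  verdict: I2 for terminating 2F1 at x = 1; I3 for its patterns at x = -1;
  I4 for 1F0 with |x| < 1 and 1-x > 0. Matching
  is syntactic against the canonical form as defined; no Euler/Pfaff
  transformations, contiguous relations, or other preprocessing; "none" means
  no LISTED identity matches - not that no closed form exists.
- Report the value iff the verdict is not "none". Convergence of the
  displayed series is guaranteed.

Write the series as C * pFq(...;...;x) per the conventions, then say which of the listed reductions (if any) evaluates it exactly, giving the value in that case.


Reduced: x = -1/9, 1F0, upper = {2/9}, lower = {-}, C = 2/5. Verdict: binomial (I4) matches (the 1F0 binomial series: exponent -2/9, x = -1/9). Exact value: (2/5) * (10/9)^(-2/9).

Key step: t_0 = 2/5 here, and the two k-th powers (C = 2/5, x = -1/9) combine into one argument.
Step ratio: r(k) = (-1/9) * (k+2/9) / [(k+1)] - rational in k, leading ratio (-1/9); with t_0 = 2/5, classification follows.
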